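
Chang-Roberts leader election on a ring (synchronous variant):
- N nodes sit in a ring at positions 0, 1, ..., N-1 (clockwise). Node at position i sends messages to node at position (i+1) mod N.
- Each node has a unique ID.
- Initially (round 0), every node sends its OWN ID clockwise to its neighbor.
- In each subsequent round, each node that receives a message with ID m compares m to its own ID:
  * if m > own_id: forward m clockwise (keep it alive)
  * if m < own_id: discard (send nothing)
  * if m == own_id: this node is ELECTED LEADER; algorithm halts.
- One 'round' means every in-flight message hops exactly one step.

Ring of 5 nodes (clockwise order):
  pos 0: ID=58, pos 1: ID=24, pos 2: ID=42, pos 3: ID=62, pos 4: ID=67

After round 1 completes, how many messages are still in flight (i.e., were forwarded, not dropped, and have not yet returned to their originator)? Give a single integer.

Answer: 2

Derivation:
Round 1: pos1(id24) recv 58: fwd; pos2(id42) recv 24: drop; pos3(id62) recv 42: drop; pos4(id67) recv 62: drop; pos0(id58) recv 67: fwd
After round 1: 2 messages still in flight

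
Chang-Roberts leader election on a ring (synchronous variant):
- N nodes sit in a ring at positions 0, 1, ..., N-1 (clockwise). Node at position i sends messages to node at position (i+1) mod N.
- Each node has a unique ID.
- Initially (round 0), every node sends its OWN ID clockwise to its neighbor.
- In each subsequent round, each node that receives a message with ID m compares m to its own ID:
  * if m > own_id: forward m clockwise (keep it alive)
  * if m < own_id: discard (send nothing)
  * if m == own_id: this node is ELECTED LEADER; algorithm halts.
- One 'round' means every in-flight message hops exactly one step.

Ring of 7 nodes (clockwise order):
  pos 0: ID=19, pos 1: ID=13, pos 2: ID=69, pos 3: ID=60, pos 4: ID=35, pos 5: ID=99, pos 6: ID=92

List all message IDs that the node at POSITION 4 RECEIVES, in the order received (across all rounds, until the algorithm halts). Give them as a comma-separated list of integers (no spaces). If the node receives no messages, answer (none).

Round 1: pos1(id13) recv 19: fwd; pos2(id69) recv 13: drop; pos3(id60) recv 69: fwd; pos4(id35) recv 60: fwd; pos5(id99) recv 35: drop; pos6(id92) recv 99: fwd; pos0(id19) recv 92: fwd
Round 2: pos2(id69) recv 19: drop; pos4(id35) recv 69: fwd; pos5(id99) recv 60: drop; pos0(id19) recv 99: fwd; pos1(id13) recv 92: fwd
Round 3: pos5(id99) recv 69: drop; pos1(id13) recv 99: fwd; pos2(id69) recv 92: fwd
Round 4: pos2(id69) recv 99: fwd; pos3(id60) recv 92: fwd
Round 5: pos3(id60) recv 99: fwd; pos4(id35) recv 92: fwd
Round 6: pos4(id35) recv 99: fwd; pos5(id99) recv 92: drop
Round 7: pos5(id99) recv 99: ELECTED

Answer: 60,69,92,99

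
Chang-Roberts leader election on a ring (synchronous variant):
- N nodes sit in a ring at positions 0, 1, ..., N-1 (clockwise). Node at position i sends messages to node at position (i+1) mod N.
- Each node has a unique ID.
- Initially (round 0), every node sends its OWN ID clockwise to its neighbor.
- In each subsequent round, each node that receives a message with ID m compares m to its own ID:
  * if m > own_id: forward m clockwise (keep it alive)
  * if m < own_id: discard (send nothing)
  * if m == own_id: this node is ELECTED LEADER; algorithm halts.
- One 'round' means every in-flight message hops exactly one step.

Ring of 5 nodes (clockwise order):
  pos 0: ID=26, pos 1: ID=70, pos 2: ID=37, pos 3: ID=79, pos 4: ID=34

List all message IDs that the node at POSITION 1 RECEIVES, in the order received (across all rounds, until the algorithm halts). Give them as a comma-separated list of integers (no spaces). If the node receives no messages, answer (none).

Answer: 26,34,79

Derivation:
Round 1: pos1(id70) recv 26: drop; pos2(id37) recv 70: fwd; pos3(id79) recv 37: drop; pos4(id34) recv 79: fwd; pos0(id26) recv 34: fwd
Round 2: pos3(id79) recv 70: drop; pos0(id26) recv 79: fwd; pos1(id70) recv 34: drop
Round 3: pos1(id70) recv 79: fwd
Round 4: pos2(id37) recv 79: fwd
Round 5: pos3(id79) recv 79: ELECTED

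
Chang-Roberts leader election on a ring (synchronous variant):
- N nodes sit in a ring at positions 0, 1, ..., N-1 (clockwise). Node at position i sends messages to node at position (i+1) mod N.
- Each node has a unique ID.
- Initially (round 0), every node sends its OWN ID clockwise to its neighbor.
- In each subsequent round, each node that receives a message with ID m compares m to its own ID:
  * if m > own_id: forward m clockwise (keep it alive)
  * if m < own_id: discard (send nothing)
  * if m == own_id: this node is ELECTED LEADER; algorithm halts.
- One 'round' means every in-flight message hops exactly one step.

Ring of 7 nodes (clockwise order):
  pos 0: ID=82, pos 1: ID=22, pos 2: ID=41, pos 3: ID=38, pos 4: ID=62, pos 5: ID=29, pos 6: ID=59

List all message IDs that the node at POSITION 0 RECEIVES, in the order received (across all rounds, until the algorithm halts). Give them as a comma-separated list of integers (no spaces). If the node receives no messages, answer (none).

Round 1: pos1(id22) recv 82: fwd; pos2(id41) recv 22: drop; pos3(id38) recv 41: fwd; pos4(id62) recv 38: drop; pos5(id29) recv 62: fwd; pos6(id59) recv 29: drop; pos0(id82) recv 59: drop
Round 2: pos2(id41) recv 82: fwd; pos4(id62) recv 41: drop; pos6(id59) recv 62: fwd
Round 3: pos3(id38) recv 82: fwd; pos0(id82) recv 62: drop
Round 4: pos4(id62) recv 82: fwd
Round 5: pos5(id29) recv 82: fwd
Round 6: pos6(id59) recv 82: fwd
Round 7: pos0(id82) recv 82: ELECTED

Answer: 59,62,82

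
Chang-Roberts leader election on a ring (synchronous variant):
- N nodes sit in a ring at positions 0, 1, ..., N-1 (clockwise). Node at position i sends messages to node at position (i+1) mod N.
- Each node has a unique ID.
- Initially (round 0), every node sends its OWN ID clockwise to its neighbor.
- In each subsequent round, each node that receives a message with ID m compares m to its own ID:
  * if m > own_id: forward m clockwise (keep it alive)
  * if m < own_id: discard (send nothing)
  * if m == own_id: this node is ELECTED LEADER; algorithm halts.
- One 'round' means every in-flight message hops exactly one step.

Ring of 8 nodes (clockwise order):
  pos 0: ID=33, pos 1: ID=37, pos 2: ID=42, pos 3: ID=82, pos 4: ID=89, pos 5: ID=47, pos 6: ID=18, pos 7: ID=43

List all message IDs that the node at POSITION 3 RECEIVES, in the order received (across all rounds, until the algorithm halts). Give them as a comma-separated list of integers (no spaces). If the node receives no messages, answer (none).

Answer: 42,43,47,89

Derivation:
Round 1: pos1(id37) recv 33: drop; pos2(id42) recv 37: drop; pos3(id82) recv 42: drop; pos4(id89) recv 82: drop; pos5(id47) recv 89: fwd; pos6(id18) recv 47: fwd; pos7(id43) recv 18: drop; pos0(id33) recv 43: fwd
Round 2: pos6(id18) recv 89: fwd; pos7(id43) recv 47: fwd; pos1(id37) recv 43: fwd
Round 3: pos7(id43) recv 89: fwd; pos0(id33) recv 47: fwd; pos2(id42) recv 43: fwd
Round 4: pos0(id33) recv 89: fwd; pos1(id37) recv 47: fwd; pos3(id82) recv 43: drop
Round 5: pos1(id37) recv 89: fwd; pos2(id42) recv 47: fwd
Round 6: pos2(id42) recv 89: fwd; pos3(id82) recv 47: drop
Round 7: pos3(id82) recv 89: fwd
Round 8: pos4(id89) recv 89: ELECTED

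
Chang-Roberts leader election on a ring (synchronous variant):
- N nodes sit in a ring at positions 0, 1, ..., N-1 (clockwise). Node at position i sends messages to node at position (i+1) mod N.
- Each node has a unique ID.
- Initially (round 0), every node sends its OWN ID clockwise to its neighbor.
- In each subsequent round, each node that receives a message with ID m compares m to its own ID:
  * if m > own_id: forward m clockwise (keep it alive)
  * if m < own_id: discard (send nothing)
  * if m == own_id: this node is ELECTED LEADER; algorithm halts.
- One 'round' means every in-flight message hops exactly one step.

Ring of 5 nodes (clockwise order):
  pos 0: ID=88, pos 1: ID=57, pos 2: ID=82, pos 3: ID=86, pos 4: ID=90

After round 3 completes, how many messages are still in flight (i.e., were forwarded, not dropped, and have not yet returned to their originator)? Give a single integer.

Round 1: pos1(id57) recv 88: fwd; pos2(id82) recv 57: drop; pos3(id86) recv 82: drop; pos4(id90) recv 86: drop; pos0(id88) recv 90: fwd
Round 2: pos2(id82) recv 88: fwd; pos1(id57) recv 90: fwd
Round 3: pos3(id86) recv 88: fwd; pos2(id82) recv 90: fwd
After round 3: 2 messages still in flight

Answer: 2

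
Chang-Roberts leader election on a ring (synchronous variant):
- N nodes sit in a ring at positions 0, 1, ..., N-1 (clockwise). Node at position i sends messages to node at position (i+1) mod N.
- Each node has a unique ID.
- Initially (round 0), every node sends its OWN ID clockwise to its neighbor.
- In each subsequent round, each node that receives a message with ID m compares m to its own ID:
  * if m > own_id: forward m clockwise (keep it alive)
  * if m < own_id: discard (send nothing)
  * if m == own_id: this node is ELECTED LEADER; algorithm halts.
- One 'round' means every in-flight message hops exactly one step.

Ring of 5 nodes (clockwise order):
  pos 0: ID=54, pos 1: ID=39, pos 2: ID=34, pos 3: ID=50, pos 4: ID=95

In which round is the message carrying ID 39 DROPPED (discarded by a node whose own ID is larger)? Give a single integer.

Answer: 2

Derivation:
Round 1: pos1(id39) recv 54: fwd; pos2(id34) recv 39: fwd; pos3(id50) recv 34: drop; pos4(id95) recv 50: drop; pos0(id54) recv 95: fwd
Round 2: pos2(id34) recv 54: fwd; pos3(id50) recv 39: drop; pos1(id39) recv 95: fwd
Round 3: pos3(id50) recv 54: fwd; pos2(id34) recv 95: fwd
Round 4: pos4(id95) recv 54: drop; pos3(id50) recv 95: fwd
Round 5: pos4(id95) recv 95: ELECTED
Message ID 39 originates at pos 1; dropped at pos 3 in round 2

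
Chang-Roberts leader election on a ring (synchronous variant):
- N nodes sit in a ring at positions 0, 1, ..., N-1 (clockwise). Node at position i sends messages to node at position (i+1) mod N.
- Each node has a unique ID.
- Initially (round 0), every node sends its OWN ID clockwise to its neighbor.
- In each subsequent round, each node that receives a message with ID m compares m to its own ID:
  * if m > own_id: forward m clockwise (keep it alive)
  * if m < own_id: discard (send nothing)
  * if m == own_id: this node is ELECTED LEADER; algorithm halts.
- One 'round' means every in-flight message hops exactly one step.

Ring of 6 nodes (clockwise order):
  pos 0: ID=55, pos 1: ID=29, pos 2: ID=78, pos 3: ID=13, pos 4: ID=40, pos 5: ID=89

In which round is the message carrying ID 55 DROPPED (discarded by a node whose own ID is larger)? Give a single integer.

Answer: 2

Derivation:
Round 1: pos1(id29) recv 55: fwd; pos2(id78) recv 29: drop; pos3(id13) recv 78: fwd; pos4(id40) recv 13: drop; pos5(id89) recv 40: drop; pos0(id55) recv 89: fwd
Round 2: pos2(id78) recv 55: drop; pos4(id40) recv 78: fwd; pos1(id29) recv 89: fwd
Round 3: pos5(id89) recv 78: drop; pos2(id78) recv 89: fwd
Round 4: pos3(id13) recv 89: fwd
Round 5: pos4(id40) recv 89: fwd
Round 6: pos5(id89) recv 89: ELECTED
Message ID 55 originates at pos 0; dropped at pos 2 in round 2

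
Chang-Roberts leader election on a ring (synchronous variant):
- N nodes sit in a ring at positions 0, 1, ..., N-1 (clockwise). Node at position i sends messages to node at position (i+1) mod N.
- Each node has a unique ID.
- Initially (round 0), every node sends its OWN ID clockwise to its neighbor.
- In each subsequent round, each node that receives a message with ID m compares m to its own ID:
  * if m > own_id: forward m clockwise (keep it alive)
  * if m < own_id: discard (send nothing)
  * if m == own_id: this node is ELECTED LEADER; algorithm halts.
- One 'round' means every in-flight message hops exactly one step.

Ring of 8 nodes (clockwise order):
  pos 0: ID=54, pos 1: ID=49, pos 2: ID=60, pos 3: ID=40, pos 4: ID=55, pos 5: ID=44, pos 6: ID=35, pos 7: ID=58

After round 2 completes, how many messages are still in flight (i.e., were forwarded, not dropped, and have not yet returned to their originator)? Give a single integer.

Answer: 3

Derivation:
Round 1: pos1(id49) recv 54: fwd; pos2(id60) recv 49: drop; pos3(id40) recv 60: fwd; pos4(id55) recv 40: drop; pos5(id44) recv 55: fwd; pos6(id35) recv 44: fwd; pos7(id58) recv 35: drop; pos0(id54) recv 58: fwd
Round 2: pos2(id60) recv 54: drop; pos4(id55) recv 60: fwd; pos6(id35) recv 55: fwd; pos7(id58) recv 44: drop; pos1(id49) recv 58: fwd
After round 2: 3 messages still in flight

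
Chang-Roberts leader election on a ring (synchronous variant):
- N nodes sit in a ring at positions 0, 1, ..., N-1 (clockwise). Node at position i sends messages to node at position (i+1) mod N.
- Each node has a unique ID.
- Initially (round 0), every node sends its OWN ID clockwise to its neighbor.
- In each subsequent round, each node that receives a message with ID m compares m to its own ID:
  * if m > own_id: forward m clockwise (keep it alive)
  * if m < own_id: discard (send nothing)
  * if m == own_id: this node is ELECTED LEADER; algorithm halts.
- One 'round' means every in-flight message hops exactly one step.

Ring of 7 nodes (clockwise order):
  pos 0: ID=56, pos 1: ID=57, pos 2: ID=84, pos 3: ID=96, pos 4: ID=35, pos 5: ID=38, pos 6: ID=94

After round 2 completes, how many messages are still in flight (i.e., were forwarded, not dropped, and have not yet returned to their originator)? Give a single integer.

Answer: 2

Derivation:
Round 1: pos1(id57) recv 56: drop; pos2(id84) recv 57: drop; pos3(id96) recv 84: drop; pos4(id35) recv 96: fwd; pos5(id38) recv 35: drop; pos6(id94) recv 38: drop; pos0(id56) recv 94: fwd
Round 2: pos5(id38) recv 96: fwd; pos1(id57) recv 94: fwd
After round 2: 2 messages still in flight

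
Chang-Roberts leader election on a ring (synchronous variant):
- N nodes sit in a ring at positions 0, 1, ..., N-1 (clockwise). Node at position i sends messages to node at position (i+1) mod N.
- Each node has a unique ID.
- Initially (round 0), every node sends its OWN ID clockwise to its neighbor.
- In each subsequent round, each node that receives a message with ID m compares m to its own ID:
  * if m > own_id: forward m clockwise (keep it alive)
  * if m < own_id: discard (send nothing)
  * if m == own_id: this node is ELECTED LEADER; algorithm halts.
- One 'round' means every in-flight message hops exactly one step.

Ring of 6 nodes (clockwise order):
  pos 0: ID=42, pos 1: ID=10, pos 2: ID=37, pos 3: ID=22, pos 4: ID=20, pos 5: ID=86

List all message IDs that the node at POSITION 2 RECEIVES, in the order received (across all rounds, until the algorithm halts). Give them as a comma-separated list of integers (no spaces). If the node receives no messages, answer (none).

Answer: 10,42,86

Derivation:
Round 1: pos1(id10) recv 42: fwd; pos2(id37) recv 10: drop; pos3(id22) recv 37: fwd; pos4(id20) recv 22: fwd; pos5(id86) recv 20: drop; pos0(id42) recv 86: fwd
Round 2: pos2(id37) recv 42: fwd; pos4(id20) recv 37: fwd; pos5(id86) recv 22: drop; pos1(id10) recv 86: fwd
Round 3: pos3(id22) recv 42: fwd; pos5(id86) recv 37: drop; pos2(id37) recv 86: fwd
Round 4: pos4(id20) recv 42: fwd; pos3(id22) recv 86: fwd
Round 5: pos5(id86) recv 42: drop; pos4(id20) recv 86: fwd
Round 6: pos5(id86) recv 86: ELECTED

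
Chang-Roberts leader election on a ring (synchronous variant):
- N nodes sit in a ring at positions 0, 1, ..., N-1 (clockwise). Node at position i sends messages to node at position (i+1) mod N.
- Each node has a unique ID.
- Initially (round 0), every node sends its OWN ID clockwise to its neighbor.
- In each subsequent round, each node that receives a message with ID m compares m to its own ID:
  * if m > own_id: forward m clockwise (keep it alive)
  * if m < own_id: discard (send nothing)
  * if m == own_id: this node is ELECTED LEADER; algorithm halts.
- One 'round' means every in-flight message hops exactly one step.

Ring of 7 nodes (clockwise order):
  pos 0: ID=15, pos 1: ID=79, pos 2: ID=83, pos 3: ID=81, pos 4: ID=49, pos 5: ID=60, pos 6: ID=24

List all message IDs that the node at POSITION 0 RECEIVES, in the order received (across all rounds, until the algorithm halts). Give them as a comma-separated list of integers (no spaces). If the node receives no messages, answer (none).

Answer: 24,60,81,83

Derivation:
Round 1: pos1(id79) recv 15: drop; pos2(id83) recv 79: drop; pos3(id81) recv 83: fwd; pos4(id49) recv 81: fwd; pos5(id60) recv 49: drop; pos6(id24) recv 60: fwd; pos0(id15) recv 24: fwd
Round 2: pos4(id49) recv 83: fwd; pos5(id60) recv 81: fwd; pos0(id15) recv 60: fwd; pos1(id79) recv 24: drop
Round 3: pos5(id60) recv 83: fwd; pos6(id24) recv 81: fwd; pos1(id79) recv 60: drop
Round 4: pos6(id24) recv 83: fwd; pos0(id15) recv 81: fwd
Round 5: pos0(id15) recv 83: fwd; pos1(id79) recv 81: fwd
Round 6: pos1(id79) recv 83: fwd; pos2(id83) recv 81: drop
Round 7: pos2(id83) recv 83: ELECTED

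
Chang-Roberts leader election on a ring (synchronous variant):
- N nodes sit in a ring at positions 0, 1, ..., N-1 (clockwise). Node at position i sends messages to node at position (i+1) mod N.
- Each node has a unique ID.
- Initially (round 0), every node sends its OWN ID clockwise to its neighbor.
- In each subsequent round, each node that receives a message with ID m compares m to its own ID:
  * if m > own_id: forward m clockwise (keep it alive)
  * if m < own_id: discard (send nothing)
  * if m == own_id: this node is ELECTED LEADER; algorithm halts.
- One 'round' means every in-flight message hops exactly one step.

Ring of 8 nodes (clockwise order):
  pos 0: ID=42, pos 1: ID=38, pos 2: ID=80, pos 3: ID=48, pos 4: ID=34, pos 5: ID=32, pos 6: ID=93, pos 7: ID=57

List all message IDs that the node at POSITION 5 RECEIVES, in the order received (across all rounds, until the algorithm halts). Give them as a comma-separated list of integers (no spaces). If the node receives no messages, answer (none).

Answer: 34,48,80,93

Derivation:
Round 1: pos1(id38) recv 42: fwd; pos2(id80) recv 38: drop; pos3(id48) recv 80: fwd; pos4(id34) recv 48: fwd; pos5(id32) recv 34: fwd; pos6(id93) recv 32: drop; pos7(id57) recv 93: fwd; pos0(id42) recv 57: fwd
Round 2: pos2(id80) recv 42: drop; pos4(id34) recv 80: fwd; pos5(id32) recv 48: fwd; pos6(id93) recv 34: drop; pos0(id42) recv 93: fwd; pos1(id38) recv 57: fwd
Round 3: pos5(id32) recv 80: fwd; pos6(id93) recv 48: drop; pos1(id38) recv 93: fwd; pos2(id80) recv 57: drop
Round 4: pos6(id93) recv 80: drop; pos2(id80) recv 93: fwd
Round 5: pos3(id48) recv 93: fwd
Round 6: pos4(id34) recv 93: fwd
Round 7: pos5(id32) recv 93: fwd
Round 8: pos6(id93) recv 93: ELECTED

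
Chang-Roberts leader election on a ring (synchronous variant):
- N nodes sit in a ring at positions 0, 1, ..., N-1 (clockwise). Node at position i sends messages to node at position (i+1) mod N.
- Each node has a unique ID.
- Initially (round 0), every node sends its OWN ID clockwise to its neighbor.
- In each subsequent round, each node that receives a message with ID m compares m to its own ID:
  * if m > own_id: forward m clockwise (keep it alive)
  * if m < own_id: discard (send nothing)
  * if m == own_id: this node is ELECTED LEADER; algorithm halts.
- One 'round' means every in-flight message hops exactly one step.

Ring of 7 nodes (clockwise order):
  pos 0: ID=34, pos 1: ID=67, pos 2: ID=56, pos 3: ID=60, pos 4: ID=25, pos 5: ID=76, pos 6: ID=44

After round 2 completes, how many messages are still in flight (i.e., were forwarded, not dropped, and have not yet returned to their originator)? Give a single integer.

Answer: 2

Derivation:
Round 1: pos1(id67) recv 34: drop; pos2(id56) recv 67: fwd; pos3(id60) recv 56: drop; pos4(id25) recv 60: fwd; pos5(id76) recv 25: drop; pos6(id44) recv 76: fwd; pos0(id34) recv 44: fwd
Round 2: pos3(id60) recv 67: fwd; pos5(id76) recv 60: drop; pos0(id34) recv 76: fwd; pos1(id67) recv 44: drop
After round 2: 2 messages still in flight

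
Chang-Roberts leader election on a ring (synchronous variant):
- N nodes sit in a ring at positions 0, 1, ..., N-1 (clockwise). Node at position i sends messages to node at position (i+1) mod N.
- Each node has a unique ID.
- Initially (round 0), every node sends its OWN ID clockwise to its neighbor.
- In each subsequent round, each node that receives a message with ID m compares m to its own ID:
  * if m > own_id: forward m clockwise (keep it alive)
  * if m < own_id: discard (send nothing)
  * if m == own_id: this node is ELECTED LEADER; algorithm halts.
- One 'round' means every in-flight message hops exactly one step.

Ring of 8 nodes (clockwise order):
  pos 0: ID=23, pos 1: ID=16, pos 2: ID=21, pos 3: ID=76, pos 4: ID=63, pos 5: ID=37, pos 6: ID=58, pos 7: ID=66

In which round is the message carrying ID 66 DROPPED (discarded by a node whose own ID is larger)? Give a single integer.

Answer: 4

Derivation:
Round 1: pos1(id16) recv 23: fwd; pos2(id21) recv 16: drop; pos3(id76) recv 21: drop; pos4(id63) recv 76: fwd; pos5(id37) recv 63: fwd; pos6(id58) recv 37: drop; pos7(id66) recv 58: drop; pos0(id23) recv 66: fwd
Round 2: pos2(id21) recv 23: fwd; pos5(id37) recv 76: fwd; pos6(id58) recv 63: fwd; pos1(id16) recv 66: fwd
Round 3: pos3(id76) recv 23: drop; pos6(id58) recv 76: fwd; pos7(id66) recv 63: drop; pos2(id21) recv 66: fwd
Round 4: pos7(id66) recv 76: fwd; pos3(id76) recv 66: drop
Round 5: pos0(id23) recv 76: fwd
Round 6: pos1(id16) recv 76: fwd
Round 7: pos2(id21) recv 76: fwd
Round 8: pos3(id76) recv 76: ELECTED
Message ID 66 originates at pos 7; dropped at pos 3 in round 4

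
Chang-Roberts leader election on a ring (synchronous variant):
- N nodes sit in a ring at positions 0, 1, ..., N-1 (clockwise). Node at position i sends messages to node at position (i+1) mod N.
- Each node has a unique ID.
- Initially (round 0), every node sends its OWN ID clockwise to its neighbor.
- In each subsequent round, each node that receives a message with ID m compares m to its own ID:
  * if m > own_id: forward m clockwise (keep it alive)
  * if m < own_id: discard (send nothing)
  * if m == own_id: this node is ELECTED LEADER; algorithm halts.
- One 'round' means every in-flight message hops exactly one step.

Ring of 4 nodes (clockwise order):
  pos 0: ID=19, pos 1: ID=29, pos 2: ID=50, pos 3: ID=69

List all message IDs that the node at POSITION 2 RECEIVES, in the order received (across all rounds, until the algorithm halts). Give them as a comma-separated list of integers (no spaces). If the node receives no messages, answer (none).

Answer: 29,69

Derivation:
Round 1: pos1(id29) recv 19: drop; pos2(id50) recv 29: drop; pos3(id69) recv 50: drop; pos0(id19) recv 69: fwd
Round 2: pos1(id29) recv 69: fwd
Round 3: pos2(id50) recv 69: fwd
Round 4: pos3(id69) recv 69: ELECTED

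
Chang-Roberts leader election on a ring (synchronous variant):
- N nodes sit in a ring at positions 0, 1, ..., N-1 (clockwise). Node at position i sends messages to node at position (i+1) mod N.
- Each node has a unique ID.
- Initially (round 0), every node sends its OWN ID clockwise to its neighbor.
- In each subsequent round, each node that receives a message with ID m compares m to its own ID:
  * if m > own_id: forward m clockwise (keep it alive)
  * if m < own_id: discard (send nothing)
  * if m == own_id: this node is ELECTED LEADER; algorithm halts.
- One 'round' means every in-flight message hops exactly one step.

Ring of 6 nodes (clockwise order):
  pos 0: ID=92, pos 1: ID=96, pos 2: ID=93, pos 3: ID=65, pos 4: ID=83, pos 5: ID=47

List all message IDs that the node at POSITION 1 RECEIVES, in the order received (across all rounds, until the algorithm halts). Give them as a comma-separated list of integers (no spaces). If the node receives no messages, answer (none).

Answer: 92,93,96

Derivation:
Round 1: pos1(id96) recv 92: drop; pos2(id93) recv 96: fwd; pos3(id65) recv 93: fwd; pos4(id83) recv 65: drop; pos5(id47) recv 83: fwd; pos0(id92) recv 47: drop
Round 2: pos3(id65) recv 96: fwd; pos4(id83) recv 93: fwd; pos0(id92) recv 83: drop
Round 3: pos4(id83) recv 96: fwd; pos5(id47) recv 93: fwd
Round 4: pos5(id47) recv 96: fwd; pos0(id92) recv 93: fwd
Round 5: pos0(id92) recv 96: fwd; pos1(id96) recv 93: drop
Round 6: pos1(id96) recv 96: ELECTED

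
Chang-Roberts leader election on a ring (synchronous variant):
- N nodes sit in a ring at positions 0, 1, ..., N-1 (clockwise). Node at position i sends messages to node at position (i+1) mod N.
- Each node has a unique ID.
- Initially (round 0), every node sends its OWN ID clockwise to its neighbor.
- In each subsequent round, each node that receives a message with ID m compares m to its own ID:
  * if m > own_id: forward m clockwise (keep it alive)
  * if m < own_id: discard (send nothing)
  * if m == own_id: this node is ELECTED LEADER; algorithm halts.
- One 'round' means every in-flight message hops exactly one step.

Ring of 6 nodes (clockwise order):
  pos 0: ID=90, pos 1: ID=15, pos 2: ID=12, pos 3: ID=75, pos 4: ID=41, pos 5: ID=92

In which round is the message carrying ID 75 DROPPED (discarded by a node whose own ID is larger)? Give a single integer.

Round 1: pos1(id15) recv 90: fwd; pos2(id12) recv 15: fwd; pos3(id75) recv 12: drop; pos4(id41) recv 75: fwd; pos5(id92) recv 41: drop; pos0(id90) recv 92: fwd
Round 2: pos2(id12) recv 90: fwd; pos3(id75) recv 15: drop; pos5(id92) recv 75: drop; pos1(id15) recv 92: fwd
Round 3: pos3(id75) recv 90: fwd; pos2(id12) recv 92: fwd
Round 4: pos4(id41) recv 90: fwd; pos3(id75) recv 92: fwd
Round 5: pos5(id92) recv 90: drop; pos4(id41) recv 92: fwd
Round 6: pos5(id92) recv 92: ELECTED
Message ID 75 originates at pos 3; dropped at pos 5 in round 2

Answer: 2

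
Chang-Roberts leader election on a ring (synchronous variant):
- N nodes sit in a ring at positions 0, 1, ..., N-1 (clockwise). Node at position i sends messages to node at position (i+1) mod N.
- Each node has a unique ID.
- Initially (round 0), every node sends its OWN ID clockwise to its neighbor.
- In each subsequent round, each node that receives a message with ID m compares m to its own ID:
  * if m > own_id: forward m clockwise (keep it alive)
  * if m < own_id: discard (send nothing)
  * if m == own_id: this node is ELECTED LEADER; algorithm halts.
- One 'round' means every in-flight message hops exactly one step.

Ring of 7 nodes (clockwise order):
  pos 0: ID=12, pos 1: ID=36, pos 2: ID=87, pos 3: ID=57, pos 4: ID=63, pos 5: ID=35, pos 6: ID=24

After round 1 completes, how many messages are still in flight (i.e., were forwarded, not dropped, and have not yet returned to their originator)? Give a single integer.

Round 1: pos1(id36) recv 12: drop; pos2(id87) recv 36: drop; pos3(id57) recv 87: fwd; pos4(id63) recv 57: drop; pos5(id35) recv 63: fwd; pos6(id24) recv 35: fwd; pos0(id12) recv 24: fwd
After round 1: 4 messages still in flight

Answer: 4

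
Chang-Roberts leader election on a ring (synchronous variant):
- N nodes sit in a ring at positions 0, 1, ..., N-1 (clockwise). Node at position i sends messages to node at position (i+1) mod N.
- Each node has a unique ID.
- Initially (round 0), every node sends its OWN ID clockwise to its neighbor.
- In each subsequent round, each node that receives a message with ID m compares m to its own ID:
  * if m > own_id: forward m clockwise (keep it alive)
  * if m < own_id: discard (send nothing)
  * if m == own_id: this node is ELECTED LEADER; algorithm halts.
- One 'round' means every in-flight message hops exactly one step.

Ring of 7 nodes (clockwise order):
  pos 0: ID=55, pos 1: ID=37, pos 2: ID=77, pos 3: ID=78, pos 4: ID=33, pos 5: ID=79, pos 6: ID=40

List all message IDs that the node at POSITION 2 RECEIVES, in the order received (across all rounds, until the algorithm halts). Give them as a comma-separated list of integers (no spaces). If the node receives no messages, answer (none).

Answer: 37,55,79

Derivation:
Round 1: pos1(id37) recv 55: fwd; pos2(id77) recv 37: drop; pos3(id78) recv 77: drop; pos4(id33) recv 78: fwd; pos5(id79) recv 33: drop; pos6(id40) recv 79: fwd; pos0(id55) recv 40: drop
Round 2: pos2(id77) recv 55: drop; pos5(id79) recv 78: drop; pos0(id55) recv 79: fwd
Round 3: pos1(id37) recv 79: fwd
Round 4: pos2(id77) recv 79: fwd
Round 5: pos3(id78) recv 79: fwd
Round 6: pos4(id33) recv 79: fwd
Round 7: pos5(id79) recv 79: ELECTED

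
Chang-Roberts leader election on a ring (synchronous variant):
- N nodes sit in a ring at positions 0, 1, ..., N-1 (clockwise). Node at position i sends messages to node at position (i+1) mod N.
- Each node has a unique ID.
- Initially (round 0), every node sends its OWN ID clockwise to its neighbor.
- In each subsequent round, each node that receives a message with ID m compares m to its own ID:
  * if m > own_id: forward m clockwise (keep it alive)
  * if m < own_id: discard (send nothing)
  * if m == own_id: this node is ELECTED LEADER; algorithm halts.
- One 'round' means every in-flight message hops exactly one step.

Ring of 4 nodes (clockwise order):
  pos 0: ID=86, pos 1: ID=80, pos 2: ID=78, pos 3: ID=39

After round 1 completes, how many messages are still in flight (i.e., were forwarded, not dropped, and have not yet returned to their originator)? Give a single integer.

Answer: 3

Derivation:
Round 1: pos1(id80) recv 86: fwd; pos2(id78) recv 80: fwd; pos3(id39) recv 78: fwd; pos0(id86) recv 39: drop
After round 1: 3 messages still in flight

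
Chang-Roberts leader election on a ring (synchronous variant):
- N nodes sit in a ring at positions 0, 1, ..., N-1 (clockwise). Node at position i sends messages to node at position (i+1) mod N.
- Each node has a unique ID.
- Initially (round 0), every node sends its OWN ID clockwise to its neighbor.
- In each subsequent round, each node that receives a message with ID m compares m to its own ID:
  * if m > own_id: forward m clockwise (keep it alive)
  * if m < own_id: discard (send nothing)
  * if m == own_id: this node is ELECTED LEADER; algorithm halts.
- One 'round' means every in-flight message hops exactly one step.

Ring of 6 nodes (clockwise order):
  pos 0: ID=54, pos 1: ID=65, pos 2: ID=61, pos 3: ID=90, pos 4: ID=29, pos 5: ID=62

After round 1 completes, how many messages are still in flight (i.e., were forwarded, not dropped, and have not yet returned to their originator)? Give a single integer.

Answer: 3

Derivation:
Round 1: pos1(id65) recv 54: drop; pos2(id61) recv 65: fwd; pos3(id90) recv 61: drop; pos4(id29) recv 90: fwd; pos5(id62) recv 29: drop; pos0(id54) recv 62: fwd
After round 1: 3 messages still in flight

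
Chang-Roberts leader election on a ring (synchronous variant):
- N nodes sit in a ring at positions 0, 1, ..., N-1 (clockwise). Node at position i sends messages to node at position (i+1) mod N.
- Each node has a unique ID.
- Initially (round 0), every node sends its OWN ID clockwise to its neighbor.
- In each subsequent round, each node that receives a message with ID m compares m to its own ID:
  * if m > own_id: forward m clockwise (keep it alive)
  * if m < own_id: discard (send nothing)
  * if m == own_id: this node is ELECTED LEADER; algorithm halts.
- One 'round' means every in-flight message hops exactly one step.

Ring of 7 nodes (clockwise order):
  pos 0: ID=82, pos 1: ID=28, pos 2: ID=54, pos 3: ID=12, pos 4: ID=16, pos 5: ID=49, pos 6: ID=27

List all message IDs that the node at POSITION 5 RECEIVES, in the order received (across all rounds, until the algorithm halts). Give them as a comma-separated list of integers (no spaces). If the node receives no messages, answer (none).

Round 1: pos1(id28) recv 82: fwd; pos2(id54) recv 28: drop; pos3(id12) recv 54: fwd; pos4(id16) recv 12: drop; pos5(id49) recv 16: drop; pos6(id27) recv 49: fwd; pos0(id82) recv 27: drop
Round 2: pos2(id54) recv 82: fwd; pos4(id16) recv 54: fwd; pos0(id82) recv 49: drop
Round 3: pos3(id12) recv 82: fwd; pos5(id49) recv 54: fwd
Round 4: pos4(id16) recv 82: fwd; pos6(id27) recv 54: fwd
Round 5: pos5(id49) recv 82: fwd; pos0(id82) recv 54: drop
Round 6: pos6(id27) recv 82: fwd
Round 7: pos0(id82) recv 82: ELECTED

Answer: 16,54,82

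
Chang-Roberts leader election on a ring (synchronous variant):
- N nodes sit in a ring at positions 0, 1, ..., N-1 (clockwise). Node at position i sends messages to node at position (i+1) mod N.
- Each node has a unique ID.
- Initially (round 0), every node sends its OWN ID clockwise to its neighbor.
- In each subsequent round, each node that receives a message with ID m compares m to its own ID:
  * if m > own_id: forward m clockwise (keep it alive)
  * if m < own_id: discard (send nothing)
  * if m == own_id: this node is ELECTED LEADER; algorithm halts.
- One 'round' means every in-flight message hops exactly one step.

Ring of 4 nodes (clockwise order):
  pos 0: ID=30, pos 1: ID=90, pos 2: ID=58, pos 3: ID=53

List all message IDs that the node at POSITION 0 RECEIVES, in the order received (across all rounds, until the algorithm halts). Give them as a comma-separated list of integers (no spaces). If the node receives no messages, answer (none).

Answer: 53,58,90

Derivation:
Round 1: pos1(id90) recv 30: drop; pos2(id58) recv 90: fwd; pos3(id53) recv 58: fwd; pos0(id30) recv 53: fwd
Round 2: pos3(id53) recv 90: fwd; pos0(id30) recv 58: fwd; pos1(id90) recv 53: drop
Round 3: pos0(id30) recv 90: fwd; pos1(id90) recv 58: drop
Round 4: pos1(id90) recv 90: ELECTED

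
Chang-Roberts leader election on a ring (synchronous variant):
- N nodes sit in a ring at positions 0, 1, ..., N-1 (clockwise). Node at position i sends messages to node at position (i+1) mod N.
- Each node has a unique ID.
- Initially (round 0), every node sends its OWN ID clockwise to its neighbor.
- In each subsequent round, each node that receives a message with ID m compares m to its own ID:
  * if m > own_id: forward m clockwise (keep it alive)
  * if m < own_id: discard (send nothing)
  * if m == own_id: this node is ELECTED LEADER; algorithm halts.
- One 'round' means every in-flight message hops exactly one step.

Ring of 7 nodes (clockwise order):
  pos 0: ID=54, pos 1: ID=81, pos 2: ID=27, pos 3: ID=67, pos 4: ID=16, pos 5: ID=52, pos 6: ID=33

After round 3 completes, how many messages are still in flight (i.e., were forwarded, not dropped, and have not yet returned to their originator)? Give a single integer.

Answer: 2

Derivation:
Round 1: pos1(id81) recv 54: drop; pos2(id27) recv 81: fwd; pos3(id67) recv 27: drop; pos4(id16) recv 67: fwd; pos5(id52) recv 16: drop; pos6(id33) recv 52: fwd; pos0(id54) recv 33: drop
Round 2: pos3(id67) recv 81: fwd; pos5(id52) recv 67: fwd; pos0(id54) recv 52: drop
Round 3: pos4(id16) recv 81: fwd; pos6(id33) recv 67: fwd
After round 3: 2 messages still in flight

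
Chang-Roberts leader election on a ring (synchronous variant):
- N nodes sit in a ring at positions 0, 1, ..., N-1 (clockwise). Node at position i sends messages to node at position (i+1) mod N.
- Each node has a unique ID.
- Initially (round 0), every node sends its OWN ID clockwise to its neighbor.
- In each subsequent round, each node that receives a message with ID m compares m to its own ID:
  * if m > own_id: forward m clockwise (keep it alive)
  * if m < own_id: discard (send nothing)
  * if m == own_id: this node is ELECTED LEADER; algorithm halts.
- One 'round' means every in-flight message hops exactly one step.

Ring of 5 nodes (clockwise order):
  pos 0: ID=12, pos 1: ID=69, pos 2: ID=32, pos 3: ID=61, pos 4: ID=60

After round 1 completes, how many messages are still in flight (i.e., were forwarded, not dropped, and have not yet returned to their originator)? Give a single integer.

Answer: 3

Derivation:
Round 1: pos1(id69) recv 12: drop; pos2(id32) recv 69: fwd; pos3(id61) recv 32: drop; pos4(id60) recv 61: fwd; pos0(id12) recv 60: fwd
After round 1: 3 messages still in flight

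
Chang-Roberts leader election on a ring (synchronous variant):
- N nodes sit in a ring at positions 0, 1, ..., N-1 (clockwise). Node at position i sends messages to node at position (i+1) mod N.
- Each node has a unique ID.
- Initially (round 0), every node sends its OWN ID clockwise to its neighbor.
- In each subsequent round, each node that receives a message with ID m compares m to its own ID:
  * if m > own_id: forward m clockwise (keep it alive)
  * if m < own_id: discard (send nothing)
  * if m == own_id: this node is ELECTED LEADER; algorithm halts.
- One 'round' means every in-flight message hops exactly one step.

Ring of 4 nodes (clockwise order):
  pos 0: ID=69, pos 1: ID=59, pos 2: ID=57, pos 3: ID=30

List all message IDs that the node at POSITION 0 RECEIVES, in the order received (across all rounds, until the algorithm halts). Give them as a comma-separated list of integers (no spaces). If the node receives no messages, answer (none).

Answer: 30,57,59,69

Derivation:
Round 1: pos1(id59) recv 69: fwd; pos2(id57) recv 59: fwd; pos3(id30) recv 57: fwd; pos0(id69) recv 30: drop
Round 2: pos2(id57) recv 69: fwd; pos3(id30) recv 59: fwd; pos0(id69) recv 57: drop
Round 3: pos3(id30) recv 69: fwd; pos0(id69) recv 59: drop
Round 4: pos0(id69) recv 69: ELECTED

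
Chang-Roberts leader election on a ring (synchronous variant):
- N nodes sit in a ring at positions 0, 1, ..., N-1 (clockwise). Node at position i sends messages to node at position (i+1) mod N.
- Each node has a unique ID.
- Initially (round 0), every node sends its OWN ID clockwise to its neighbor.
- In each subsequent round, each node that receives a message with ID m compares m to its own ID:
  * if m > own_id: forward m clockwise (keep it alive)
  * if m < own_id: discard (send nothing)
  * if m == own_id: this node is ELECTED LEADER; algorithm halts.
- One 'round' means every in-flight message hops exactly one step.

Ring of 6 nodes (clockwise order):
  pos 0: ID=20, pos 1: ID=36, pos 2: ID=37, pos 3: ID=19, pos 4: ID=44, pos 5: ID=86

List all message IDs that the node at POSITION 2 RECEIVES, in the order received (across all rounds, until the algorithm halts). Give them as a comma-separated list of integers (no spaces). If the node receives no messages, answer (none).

Answer: 36,86

Derivation:
Round 1: pos1(id36) recv 20: drop; pos2(id37) recv 36: drop; pos3(id19) recv 37: fwd; pos4(id44) recv 19: drop; pos5(id86) recv 44: drop; pos0(id20) recv 86: fwd
Round 2: pos4(id44) recv 37: drop; pos1(id36) recv 86: fwd
Round 3: pos2(id37) recv 86: fwd
Round 4: pos3(id19) recv 86: fwd
Round 5: pos4(id44) recv 86: fwd
Round 6: pos5(id86) recv 86: ELECTED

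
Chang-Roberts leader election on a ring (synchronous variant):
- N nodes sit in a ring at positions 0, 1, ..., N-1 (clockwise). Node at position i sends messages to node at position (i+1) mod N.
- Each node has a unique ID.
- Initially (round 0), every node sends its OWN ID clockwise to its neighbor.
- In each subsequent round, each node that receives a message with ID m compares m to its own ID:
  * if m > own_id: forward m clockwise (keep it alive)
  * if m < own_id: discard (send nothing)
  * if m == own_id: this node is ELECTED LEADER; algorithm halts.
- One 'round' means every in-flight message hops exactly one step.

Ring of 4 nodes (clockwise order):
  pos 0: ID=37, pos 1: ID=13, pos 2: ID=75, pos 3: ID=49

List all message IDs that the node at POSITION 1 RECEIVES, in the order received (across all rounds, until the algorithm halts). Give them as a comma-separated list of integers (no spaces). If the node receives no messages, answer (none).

Round 1: pos1(id13) recv 37: fwd; pos2(id75) recv 13: drop; pos3(id49) recv 75: fwd; pos0(id37) recv 49: fwd
Round 2: pos2(id75) recv 37: drop; pos0(id37) recv 75: fwd; pos1(id13) recv 49: fwd
Round 3: pos1(id13) recv 75: fwd; pos2(id75) recv 49: drop
Round 4: pos2(id75) recv 75: ELECTED

Answer: 37,49,75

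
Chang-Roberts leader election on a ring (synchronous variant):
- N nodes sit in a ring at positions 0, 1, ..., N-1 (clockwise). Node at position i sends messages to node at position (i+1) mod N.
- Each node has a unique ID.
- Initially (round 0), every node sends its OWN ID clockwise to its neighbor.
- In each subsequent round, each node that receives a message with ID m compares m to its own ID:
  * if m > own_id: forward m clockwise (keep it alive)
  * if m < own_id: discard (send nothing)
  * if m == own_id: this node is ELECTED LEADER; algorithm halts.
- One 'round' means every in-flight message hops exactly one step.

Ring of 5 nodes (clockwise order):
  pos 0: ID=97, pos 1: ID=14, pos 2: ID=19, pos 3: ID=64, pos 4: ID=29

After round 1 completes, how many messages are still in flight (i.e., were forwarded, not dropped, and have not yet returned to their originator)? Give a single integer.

Answer: 2

Derivation:
Round 1: pos1(id14) recv 97: fwd; pos2(id19) recv 14: drop; pos3(id64) recv 19: drop; pos4(id29) recv 64: fwd; pos0(id97) recv 29: drop
After round 1: 2 messages still in flight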